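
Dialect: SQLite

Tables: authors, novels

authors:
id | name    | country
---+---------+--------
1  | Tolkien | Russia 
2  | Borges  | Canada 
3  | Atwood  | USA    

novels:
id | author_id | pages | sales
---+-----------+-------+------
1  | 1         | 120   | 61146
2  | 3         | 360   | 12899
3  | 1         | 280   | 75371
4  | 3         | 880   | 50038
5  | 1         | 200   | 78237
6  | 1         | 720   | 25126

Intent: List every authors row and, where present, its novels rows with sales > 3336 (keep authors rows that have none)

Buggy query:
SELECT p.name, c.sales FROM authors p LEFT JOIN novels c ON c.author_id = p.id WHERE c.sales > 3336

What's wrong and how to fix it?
Bug: Filtering c.sales in WHERE discards the NULL rows produced by LEFT JOIN, turning it into an inner join

Fix: Put 'c.sales > 3336' in the JOIN's ON clause instead of WHERE

Corrected query:
SELECT p.name, c.sales FROM authors p LEFT JOIN novels c ON c.author_id = p.id AND c.sales > 3336

Result:
name    | sales
--------+------
Tolkien | 25126
Tolkien | 61146
Tolkien | 75371
Tolkien | 78237
Borges  | NULL 
Atwood  | 12899
Atwood  | 50038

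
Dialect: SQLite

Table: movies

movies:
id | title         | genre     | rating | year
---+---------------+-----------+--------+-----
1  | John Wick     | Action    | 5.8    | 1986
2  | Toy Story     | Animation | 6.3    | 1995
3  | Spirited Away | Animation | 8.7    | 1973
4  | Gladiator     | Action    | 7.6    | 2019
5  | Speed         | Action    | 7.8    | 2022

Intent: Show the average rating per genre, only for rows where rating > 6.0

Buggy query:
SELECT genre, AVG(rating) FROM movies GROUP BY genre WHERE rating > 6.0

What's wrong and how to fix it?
Bug: WHERE cannot follow GROUP BY

Fix: Move the WHERE clause before GROUP BY

Corrected query:
SELECT genre, AVG(rating) FROM movies WHERE rating > 6.0 GROUP BY genre

Result:
genre     | AVG(rating)
----------+------------
Action    | 7.7        
Animation | 7.5        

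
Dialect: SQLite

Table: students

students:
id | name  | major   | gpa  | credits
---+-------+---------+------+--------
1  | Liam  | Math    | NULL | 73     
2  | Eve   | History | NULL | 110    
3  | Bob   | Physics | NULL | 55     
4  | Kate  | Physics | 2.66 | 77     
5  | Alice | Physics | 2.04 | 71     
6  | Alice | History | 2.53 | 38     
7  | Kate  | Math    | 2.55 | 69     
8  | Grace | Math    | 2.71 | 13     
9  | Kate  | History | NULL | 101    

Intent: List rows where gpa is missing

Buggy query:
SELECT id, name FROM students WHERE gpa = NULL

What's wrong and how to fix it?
Bug: '= NULL' is always unknown in SQL three-valued logic, so no rows match

Fix: Replace '= NULL' with 'IS NULL'

Corrected query:
SELECT id, name FROM students WHERE gpa IS NULL

Result:
id | name
---+-----
1  | Liam
2  | Eve 
3  | Bob 
9  | Kate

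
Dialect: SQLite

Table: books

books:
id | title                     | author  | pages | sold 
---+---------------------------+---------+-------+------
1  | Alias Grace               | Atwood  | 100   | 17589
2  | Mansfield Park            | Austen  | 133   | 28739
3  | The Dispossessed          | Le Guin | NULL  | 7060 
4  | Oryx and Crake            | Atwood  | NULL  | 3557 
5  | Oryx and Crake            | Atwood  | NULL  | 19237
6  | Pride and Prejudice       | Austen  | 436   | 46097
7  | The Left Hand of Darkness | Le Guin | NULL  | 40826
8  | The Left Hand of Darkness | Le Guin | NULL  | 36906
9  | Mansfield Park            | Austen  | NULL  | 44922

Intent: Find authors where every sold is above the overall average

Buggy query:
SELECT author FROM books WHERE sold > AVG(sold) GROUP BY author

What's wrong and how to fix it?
Bug: AVG() is an aggregate; it can't sit directly in WHERE

Fix: Compute the overall average in a scalar subquery and compare each group's MIN against it in HAVING

Corrected query:
SELECT author FROM books GROUP BY author HAVING MIN(sold) > (SELECT AVG(sold) FROM books)

Result:
author
------
Austen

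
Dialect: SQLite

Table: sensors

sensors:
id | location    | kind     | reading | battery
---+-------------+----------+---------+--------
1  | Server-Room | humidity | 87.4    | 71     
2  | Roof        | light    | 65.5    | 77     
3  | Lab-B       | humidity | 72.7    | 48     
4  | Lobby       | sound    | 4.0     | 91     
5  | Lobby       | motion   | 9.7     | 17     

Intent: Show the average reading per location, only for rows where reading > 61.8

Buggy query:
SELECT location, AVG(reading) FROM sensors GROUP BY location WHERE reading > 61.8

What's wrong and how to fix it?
Bug: Row-level WHERE must come before GROUP BY in the clause order

Fix: Move the WHERE clause before GROUP BY

Corrected query:
SELECT location, AVG(reading) FROM sensors WHERE reading > 61.8 GROUP BY location

Result:
location    | AVG(reading)
------------+-------------
Lab-B       | 72.7        
Roof        | 65.5        
Server-Room | 87.4        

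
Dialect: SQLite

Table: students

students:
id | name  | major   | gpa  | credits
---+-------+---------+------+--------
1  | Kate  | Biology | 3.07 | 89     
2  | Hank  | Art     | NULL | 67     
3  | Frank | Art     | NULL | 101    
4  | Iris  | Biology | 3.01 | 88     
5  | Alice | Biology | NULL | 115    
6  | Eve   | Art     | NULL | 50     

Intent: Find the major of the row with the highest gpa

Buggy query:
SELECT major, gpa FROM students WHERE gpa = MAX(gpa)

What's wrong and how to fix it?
Bug: WHERE is evaluated per row; an aggregate over the whole table isn't defined there

Fix: Use a subquery: WHERE gpa = (SELECT MAX(gpa) FROM students)

Corrected query:
SELECT major, gpa FROM students WHERE gpa = (SELECT MAX(gpa) FROM students)

Result:
major   | gpa 
--------+-----
Biology | 3.07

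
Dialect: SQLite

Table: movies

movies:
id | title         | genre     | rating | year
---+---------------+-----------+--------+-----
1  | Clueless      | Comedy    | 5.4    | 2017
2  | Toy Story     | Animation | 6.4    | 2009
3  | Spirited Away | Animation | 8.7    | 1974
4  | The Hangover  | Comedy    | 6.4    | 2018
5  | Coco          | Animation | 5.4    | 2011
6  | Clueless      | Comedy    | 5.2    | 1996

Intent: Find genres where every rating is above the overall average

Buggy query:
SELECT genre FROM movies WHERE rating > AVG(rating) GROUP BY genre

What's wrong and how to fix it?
Bug: WHERE evaluates per row before aggregation, so AVG() is unavailable

Fix: Compute the overall average in a scalar subquery and compare each group's MIN against it in HAVING

Corrected query:
SELECT genre FROM movies GROUP BY genre HAVING MIN(rating) > (SELECT AVG(rating) FROM movies)

Result:
(no rows)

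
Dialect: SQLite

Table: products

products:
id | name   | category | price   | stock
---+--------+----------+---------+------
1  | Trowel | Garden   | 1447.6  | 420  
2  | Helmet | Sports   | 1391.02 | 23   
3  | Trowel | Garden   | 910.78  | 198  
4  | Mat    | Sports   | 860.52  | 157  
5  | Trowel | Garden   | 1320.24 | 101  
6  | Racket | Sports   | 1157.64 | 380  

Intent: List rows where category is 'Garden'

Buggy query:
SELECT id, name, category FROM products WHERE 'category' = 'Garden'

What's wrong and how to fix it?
Bug: 'category' in single quotes is a string literal, not the column; the comparison is literal-vs-literal and never true

Fix: Reference the column as category without single quotes

Corrected query:
SELECT id, name, category FROM products WHERE category = 'Garden'

Result:
id | name   | category
---+--------+---------
1  | Trowel | Garden  
3  | Trowel | Garden  
5  | Trowel | Garden  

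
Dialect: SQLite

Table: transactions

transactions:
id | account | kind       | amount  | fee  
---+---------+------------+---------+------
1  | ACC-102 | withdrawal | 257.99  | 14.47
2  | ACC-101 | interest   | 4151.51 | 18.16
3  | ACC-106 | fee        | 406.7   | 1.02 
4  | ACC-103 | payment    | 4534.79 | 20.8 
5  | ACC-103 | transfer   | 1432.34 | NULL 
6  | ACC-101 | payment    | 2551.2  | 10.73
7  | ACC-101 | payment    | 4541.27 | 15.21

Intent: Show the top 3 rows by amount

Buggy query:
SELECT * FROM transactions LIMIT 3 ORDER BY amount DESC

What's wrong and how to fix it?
Bug: LIMIT must come after ORDER BY

Fix: Swap the clauses: ORDER BY first, then LIMIT

Corrected query:
SELECT * FROM transactions ORDER BY amount DESC LIMIT 3

Result:
id | account | kind     | amount  | fee  
---+---------+----------+---------+------
7  | ACC-101 | payment  | 4541.27 | 15.21
4  | ACC-103 | payment  | 4534.79 | 20.8 
2  | ACC-101 | interest | 4151.51 | 18.16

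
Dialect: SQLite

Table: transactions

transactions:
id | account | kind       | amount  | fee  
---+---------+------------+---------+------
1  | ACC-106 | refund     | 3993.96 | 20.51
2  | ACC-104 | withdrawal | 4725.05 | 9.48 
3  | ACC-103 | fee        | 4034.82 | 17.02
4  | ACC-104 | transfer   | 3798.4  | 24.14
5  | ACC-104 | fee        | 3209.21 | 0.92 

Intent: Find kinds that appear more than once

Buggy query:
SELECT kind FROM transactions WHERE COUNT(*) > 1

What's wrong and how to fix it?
Bug: COUNT(*) is an aggregate and cannot be used in WHERE

Fix: Group first, then use HAVING for the count condition

Corrected query:
SELECT kind FROM transactions GROUP BY kind HAVING COUNT(*) > 1

Result:
kind
----
fee 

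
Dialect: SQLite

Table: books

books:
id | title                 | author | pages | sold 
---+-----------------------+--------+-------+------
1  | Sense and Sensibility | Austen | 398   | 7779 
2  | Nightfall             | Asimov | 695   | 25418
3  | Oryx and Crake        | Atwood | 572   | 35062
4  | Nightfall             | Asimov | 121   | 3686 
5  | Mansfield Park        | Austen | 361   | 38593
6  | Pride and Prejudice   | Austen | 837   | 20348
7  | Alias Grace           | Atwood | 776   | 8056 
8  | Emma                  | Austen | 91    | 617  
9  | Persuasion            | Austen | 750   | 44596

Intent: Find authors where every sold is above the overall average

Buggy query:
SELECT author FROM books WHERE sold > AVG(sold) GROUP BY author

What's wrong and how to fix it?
Bug: AVG() is an aggregate; it can't sit directly in WHERE

Fix: Compute the overall average in a scalar subquery and compare each group's MIN against it in HAVING

Corrected query:
SELECT author FROM books GROUP BY author HAVING MIN(sold) > (SELECT AVG(sold) FROM books)

Result:
(no rows)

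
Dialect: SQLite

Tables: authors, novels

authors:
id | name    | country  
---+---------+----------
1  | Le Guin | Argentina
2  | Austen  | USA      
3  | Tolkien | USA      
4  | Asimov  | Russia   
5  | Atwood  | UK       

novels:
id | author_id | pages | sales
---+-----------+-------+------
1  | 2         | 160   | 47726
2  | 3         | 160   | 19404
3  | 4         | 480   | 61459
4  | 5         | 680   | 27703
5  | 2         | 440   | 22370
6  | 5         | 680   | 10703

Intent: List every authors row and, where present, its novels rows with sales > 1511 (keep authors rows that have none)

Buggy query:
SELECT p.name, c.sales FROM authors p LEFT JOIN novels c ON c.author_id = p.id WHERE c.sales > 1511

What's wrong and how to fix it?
Bug: Filtering c.sales in WHERE discards the NULL rows produced by LEFT JOIN, turning it into an inner join

Fix: Move the right-table condition into the ON clause so unmatched parents are kept

Corrected query:
SELECT p.name, c.sales FROM authors p LEFT JOIN novels c ON c.author_id = p.id AND c.sales > 1511

Result:
name    | sales
--------+------
Le Guin | NULL 
Austen  | 22370
Austen  | 47726
Tolkien | 19404
Asimov  | 61459
Atwood  | 10703
Atwood  | 27703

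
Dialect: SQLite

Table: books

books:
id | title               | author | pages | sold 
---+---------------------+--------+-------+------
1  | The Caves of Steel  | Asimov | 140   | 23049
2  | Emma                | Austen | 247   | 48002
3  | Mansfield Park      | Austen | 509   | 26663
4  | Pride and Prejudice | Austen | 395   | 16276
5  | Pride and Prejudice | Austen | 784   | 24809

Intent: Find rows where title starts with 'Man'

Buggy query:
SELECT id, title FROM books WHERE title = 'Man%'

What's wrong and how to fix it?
Bug: '=' compares the literal string including the % character; pattern matching needs LIKE

Fix: Use LIKE for wildcard pattern matching

Corrected query:
SELECT id, title FROM books WHERE title LIKE 'Man%'

Result:
id | title         
---+---------------
3  | Mansfield Park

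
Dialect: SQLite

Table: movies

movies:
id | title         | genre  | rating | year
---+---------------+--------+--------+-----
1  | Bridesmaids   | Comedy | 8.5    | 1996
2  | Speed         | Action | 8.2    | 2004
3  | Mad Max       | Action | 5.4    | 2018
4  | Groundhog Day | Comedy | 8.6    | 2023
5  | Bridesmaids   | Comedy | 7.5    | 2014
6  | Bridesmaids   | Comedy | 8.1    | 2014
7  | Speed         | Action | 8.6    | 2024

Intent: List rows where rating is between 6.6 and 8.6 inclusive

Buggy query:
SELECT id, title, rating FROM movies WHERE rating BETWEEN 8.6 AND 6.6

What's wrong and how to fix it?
Bug: BETWEEN expects the lower bound first; with 8.6 AND 6.6 the range is empty

Fix: Write BETWEEN 6.6 AND 8.6

Corrected query:
SELECT id, title, rating FROM movies WHERE rating BETWEEN 6.6 AND 8.6

Result:
id | title         | rating
---+---------------+-------
1  | Bridesmaids   | 8.5   
2  | Speed         | 8.2   
4  | Groundhog Day | 8.6   
5  | Bridesmaids   | 7.5   
6  | Bridesmaids   | 8.1   
7  | Speed         | 8.6   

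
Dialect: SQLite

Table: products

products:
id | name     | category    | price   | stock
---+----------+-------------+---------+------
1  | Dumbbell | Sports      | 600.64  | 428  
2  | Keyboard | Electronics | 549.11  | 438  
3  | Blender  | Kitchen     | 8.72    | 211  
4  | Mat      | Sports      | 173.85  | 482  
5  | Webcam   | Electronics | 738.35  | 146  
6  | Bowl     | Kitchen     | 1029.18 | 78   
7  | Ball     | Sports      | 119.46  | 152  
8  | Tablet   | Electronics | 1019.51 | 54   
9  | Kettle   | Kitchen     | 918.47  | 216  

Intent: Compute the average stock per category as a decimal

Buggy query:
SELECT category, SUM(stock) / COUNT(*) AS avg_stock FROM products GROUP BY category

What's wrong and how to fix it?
Bug: SUM(stock) and COUNT(*) are both integers; the division truncates the fractional part

Fix: Cast one side to REAL so the division keeps the fractional part

Corrected query:
SELECT category, SUM(stock) * 1.0 / COUNT(*) AS avg_stock FROM products GROUP BY category

Result:
category    | avg_stock 
------------+-----------
Electronics | 212.666667
Kitchen     | 168.333333
Sports      | 354       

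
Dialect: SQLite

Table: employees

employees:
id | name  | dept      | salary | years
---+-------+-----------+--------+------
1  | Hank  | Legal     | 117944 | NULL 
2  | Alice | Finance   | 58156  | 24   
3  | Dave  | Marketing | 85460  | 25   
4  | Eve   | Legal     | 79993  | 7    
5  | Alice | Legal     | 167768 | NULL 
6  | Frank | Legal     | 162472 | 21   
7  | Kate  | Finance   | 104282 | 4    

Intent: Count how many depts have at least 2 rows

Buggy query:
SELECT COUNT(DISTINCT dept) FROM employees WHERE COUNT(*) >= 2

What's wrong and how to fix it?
Bug: WHERE filters individual rows, not groups, so a group-level COUNT is invalid there

Fix: Group first with HAVING COUNT(*) >= 2, then COUNT the resulting groups

Corrected query:
SELECT COUNT(*) FROM (SELECT dept FROM employees GROUP BY dept HAVING COUNT(*) >= 2)

Result:
COUNT(*)
--------
2       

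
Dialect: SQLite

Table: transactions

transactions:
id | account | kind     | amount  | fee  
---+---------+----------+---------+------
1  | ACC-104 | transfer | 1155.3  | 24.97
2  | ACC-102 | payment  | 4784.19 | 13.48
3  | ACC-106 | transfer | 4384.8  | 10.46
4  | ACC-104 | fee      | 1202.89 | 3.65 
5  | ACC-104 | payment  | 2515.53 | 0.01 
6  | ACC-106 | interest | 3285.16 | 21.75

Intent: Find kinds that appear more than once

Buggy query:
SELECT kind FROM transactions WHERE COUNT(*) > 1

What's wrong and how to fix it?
Bug: WHERE can't reference COUNT(*); aggregates are computed after WHERE

Fix: Group first, then use HAVING for the count condition

Corrected query:
SELECT kind FROM transactions GROUP BY kind HAVING COUNT(*) > 1

Result:
kind    
--------
payment 
transfer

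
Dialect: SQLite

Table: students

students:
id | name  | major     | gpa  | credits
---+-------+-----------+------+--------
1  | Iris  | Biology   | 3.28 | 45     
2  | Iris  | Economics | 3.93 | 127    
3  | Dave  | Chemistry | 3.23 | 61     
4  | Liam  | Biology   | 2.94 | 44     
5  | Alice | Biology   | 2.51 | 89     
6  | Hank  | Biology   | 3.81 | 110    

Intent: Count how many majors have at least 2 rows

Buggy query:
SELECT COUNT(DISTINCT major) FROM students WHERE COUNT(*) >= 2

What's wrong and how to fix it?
Bug: WHERE filters individual rows, not groups, so a group-level COUNT is invalid there

Fix: Group first with HAVING COUNT(*) >= 2, then COUNT the resulting groups

Corrected query:
SELECT COUNT(*) FROM (SELECT major FROM students GROUP BY major HAVING COUNT(*) >= 2)

Result:
COUNT(*)
--------
1       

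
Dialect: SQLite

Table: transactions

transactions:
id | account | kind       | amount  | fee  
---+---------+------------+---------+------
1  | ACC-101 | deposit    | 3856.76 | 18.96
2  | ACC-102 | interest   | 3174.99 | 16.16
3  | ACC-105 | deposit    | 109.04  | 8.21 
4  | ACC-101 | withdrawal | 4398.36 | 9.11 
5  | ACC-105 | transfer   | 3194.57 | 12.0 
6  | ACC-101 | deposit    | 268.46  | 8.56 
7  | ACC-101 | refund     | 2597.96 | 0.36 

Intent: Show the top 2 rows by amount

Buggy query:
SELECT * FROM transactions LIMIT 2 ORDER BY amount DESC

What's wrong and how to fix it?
Bug: ORDER BY cannot follow LIMIT; LIMIT is the final clause

Fix: Sort with ORDER BY, then apply LIMIT

Corrected query:
SELECT * FROM transactions ORDER BY amount DESC LIMIT 2

Result:
id | account | kind       | amount  | fee  
---+---------+------------+---------+------
4  | ACC-101 | withdrawal | 4398.36 | 9.11 
1  | ACC-101 | deposit    | 3856.76 | 18.96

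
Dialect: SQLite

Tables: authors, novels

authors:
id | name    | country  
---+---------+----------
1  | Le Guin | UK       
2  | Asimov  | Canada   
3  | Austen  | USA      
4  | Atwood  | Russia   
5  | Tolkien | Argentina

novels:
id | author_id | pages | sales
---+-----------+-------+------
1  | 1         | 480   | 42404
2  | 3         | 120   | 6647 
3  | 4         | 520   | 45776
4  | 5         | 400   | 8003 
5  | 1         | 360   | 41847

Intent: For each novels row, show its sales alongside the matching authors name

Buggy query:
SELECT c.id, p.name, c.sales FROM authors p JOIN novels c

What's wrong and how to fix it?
Bug: Missing join condition: each novels row is matched to all authors rows instead of just its own

Fix: Specify the join condition linking the foreign key to the parent id

Corrected query:
SELECT c.id, p.name, c.sales FROM authors p JOIN novels c ON c.author_id = p.id

Result:
id | name    | sales
---+---------+------
1  | Le Guin | 42404
2  | Austen  | 6647 
3  | Atwood  | 45776
4  | Tolkien | 8003 
5  | Le Guin | 41847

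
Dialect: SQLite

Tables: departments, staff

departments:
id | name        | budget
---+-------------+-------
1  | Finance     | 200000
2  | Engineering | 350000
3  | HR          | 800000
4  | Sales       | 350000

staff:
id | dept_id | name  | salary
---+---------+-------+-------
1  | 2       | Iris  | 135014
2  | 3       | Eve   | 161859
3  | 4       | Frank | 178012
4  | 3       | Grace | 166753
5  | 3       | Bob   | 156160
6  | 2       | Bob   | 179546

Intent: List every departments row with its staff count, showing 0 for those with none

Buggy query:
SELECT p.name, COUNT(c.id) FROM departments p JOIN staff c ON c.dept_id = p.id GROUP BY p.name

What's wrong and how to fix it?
Bug: An inner join excludes parents with zero children

Fix: Switch to LEFT JOIN to retain unmatched parent rows

Corrected query:
SELECT p.name, COUNT(c.id) FROM departments p LEFT JOIN staff c ON c.dept_id = p.id GROUP BY p.name

Result:
name        | COUNT(c.id)
------------+------------
Engineering | 2          
Finance     | 0          
HR          | 3          
Sales       | 1          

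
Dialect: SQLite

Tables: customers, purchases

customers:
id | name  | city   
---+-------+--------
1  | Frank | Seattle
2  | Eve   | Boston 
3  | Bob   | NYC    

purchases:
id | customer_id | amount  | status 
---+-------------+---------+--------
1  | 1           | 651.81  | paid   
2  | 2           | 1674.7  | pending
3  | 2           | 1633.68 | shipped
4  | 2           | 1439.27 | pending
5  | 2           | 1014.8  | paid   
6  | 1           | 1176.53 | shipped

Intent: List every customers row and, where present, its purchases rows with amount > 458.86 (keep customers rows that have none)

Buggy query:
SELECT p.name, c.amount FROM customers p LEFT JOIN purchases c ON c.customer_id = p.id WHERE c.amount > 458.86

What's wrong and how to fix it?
Bug: A WHERE condition on the right-hand table after LEFT JOIN drops unmatched parents

Fix: Move the right-table condition into the ON clause so unmatched parents are kept

Corrected query:
SELECT p.name, c.amount FROM customers p LEFT JOIN purchases c ON c.customer_id = p.id AND c.amount > 458.86

Result:
name  | amount 
------+--------
Frank | 651.81 
Frank | 1176.53
Eve   | 1014.8 
Eve   | 1439.27
Eve   | 1633.68
Eve   | 1674.7 
Bob   | NULL   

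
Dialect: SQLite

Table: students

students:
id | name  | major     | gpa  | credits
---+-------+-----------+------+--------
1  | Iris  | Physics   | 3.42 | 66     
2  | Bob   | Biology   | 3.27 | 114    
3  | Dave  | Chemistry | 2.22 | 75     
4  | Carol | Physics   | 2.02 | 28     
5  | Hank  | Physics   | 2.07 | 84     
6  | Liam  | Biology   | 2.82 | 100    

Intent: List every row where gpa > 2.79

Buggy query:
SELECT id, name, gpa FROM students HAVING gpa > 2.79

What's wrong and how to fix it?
Bug: This is a non-aggregate query (no GROUP BY, no aggregates), so in SQLite the HAVING clause is invalid here; a row-level condition belongs in WHERE

Fix: Use WHERE for row-level filtering

Corrected query:
SELECT id, name, gpa FROM students WHERE gpa > 2.79

Result:
id | name | gpa 
---+------+-----
1  | Iris | 3.42
2  | Bob  | 3.27
6  | Liam | 2.82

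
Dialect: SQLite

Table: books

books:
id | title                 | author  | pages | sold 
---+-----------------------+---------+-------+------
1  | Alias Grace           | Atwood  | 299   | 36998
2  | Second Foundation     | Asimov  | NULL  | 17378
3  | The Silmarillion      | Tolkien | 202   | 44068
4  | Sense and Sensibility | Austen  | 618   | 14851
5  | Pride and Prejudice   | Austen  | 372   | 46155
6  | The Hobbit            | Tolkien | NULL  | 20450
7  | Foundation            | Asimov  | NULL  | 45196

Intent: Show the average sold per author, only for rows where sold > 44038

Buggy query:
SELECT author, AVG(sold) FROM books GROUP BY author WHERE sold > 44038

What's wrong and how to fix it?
Bug: Row-level WHERE must come before GROUP BY in the clause order

Fix: Move the WHERE clause before GROUP BY

Corrected query:
SELECT author, AVG(sold) FROM books WHERE sold > 44038 GROUP BY author

Result:
author  | AVG(sold)
--------+----------
Asimov  | 45196    
Austen  | 46155    
Tolkien | 44068    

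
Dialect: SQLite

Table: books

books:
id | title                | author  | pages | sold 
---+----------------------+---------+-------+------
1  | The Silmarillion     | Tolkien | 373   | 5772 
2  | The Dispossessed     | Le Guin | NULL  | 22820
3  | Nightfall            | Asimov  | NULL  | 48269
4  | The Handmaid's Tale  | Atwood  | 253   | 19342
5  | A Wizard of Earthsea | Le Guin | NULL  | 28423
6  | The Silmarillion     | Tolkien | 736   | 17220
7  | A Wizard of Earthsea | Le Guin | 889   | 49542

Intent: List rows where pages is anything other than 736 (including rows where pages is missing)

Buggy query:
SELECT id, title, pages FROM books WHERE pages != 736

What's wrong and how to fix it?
Bug: Inequality against NULL is unknown, not true; rows with NULL are dropped

Fix: Handle NULL separately with IS NULL alongside the inequality

Corrected query:
SELECT id, title, pages FROM books WHERE pages != 736 OR pages IS NULL

Result:
id | title                | pages
---+----------------------+------
1  | The Silmarillion     | 373  
2  | The Dispossessed     | NULL 
3  | Nightfall            | NULL 
4  | The Handmaid's Tale  | 253  
5  | A Wizard of Earthsea | NULL 
7  | A Wizard of Earthsea | 889  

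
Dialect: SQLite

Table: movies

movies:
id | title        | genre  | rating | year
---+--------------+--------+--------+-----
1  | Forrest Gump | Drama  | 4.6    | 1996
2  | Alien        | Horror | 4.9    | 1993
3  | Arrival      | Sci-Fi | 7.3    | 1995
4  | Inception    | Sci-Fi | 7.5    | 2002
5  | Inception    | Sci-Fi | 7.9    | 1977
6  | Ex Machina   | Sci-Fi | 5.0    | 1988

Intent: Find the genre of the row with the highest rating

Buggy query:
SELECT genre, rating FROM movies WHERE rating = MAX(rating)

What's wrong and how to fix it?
Bug: WHERE is evaluated per row; an aggregate over the whole table isn't defined there

Fix: Wrap MAX in a scalar subquery so WHERE compares against a single value

Corrected query:
SELECT genre, rating FROM movies WHERE rating = (SELECT MAX(rating) FROM movies)

Result:
genre  | rating
-------+-------
Sci-Fi | 7.9   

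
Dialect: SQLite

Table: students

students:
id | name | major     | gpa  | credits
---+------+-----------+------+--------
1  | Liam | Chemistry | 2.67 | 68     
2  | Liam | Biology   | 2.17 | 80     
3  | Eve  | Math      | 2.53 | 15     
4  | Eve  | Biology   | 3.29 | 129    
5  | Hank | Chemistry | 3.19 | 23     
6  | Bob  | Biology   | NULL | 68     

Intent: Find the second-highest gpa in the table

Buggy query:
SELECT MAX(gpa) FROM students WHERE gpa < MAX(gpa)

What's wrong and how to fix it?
Bug: The inner MAX is an aggregate inside WHERE, which is not allowed

Fix: Compute the overall MAX in a subquery, then take MAX of rows below it

Corrected query:
SELECT MAX(gpa) FROM students WHERE gpa < (SELECT MAX(gpa) FROM students)

Result:
MAX(gpa)
--------
3.19    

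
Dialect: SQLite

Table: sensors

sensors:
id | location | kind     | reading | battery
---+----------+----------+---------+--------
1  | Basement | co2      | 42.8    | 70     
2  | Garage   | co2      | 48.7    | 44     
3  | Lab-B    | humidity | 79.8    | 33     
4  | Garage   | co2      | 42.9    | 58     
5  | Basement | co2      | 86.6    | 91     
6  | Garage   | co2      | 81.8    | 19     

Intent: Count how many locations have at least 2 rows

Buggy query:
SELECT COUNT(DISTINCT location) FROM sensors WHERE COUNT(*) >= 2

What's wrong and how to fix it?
Bug: COUNT(*) cannot appear in WHERE; the per-group count doesn't exist yet

Fix: Use a subquery that GROUPs and filters with HAVING, then count its rows

Corrected query:
SELECT COUNT(*) FROM (SELECT location FROM sensors GROUP BY location HAVING COUNT(*) >= 2)

Result:
COUNT(*)
--------
2       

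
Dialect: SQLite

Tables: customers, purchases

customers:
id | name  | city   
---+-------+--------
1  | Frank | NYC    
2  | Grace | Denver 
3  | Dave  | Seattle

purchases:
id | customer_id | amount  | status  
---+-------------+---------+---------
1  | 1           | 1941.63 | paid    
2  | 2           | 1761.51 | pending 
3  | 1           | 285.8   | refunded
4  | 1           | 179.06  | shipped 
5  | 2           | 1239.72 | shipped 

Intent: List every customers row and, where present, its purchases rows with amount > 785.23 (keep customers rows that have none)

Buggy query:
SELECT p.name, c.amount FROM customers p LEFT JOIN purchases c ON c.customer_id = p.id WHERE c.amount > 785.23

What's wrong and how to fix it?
Bug: A WHERE condition on the right-hand table after LEFT JOIN drops unmatched parents

Fix: Move the right-table condition into the ON clause so unmatched parents are kept

Corrected query:
SELECT p.name, c.amount FROM customers p LEFT JOIN purchases c ON c.customer_id = p.id AND c.amount > 785.23

Result:
name  | amount 
------+--------
Frank | 1941.63
Grace | 1239.72
Grace | 1761.51
Dave  | NULL   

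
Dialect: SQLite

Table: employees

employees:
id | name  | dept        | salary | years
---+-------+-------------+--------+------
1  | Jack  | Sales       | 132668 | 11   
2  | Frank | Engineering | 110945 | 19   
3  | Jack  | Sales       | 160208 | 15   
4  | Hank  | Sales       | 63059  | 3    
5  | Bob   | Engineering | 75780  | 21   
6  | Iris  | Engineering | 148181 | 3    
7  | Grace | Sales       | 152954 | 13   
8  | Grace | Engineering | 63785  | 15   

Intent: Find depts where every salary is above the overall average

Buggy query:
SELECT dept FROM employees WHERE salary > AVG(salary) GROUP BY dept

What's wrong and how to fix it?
Bug: WHERE evaluates per row before aggregation, so AVG() is unavailable

Fix: Use a subquery for AVG and a HAVING MIN(...) filter so the condition holds for every row in the group

Corrected query:
SELECT dept FROM employees GROUP BY dept HAVING MIN(salary) > (SELECT AVG(salary) FROM employees)

Result:
(no rows)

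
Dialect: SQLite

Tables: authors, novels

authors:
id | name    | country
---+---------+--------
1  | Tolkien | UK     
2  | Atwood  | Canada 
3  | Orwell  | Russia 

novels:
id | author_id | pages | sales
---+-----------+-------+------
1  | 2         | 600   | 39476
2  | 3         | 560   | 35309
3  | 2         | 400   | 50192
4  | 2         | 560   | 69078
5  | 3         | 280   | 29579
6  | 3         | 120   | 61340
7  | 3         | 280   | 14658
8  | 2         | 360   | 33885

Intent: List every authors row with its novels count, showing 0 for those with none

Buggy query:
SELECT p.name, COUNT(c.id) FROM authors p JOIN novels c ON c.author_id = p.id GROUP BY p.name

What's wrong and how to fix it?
Bug: An inner join excludes parents with zero children

Fix: Use LEFT JOIN so parents without children still appear (COUNT(c.id) gives 0)

Corrected query:
SELECT p.name, COUNT(c.id) FROM authors p LEFT JOIN novels c ON c.author_id = p.id GROUP BY p.name

Result:
name    | COUNT(c.id)
--------+------------
Atwood  | 4          
Orwell  | 4          
Tolkien | 0          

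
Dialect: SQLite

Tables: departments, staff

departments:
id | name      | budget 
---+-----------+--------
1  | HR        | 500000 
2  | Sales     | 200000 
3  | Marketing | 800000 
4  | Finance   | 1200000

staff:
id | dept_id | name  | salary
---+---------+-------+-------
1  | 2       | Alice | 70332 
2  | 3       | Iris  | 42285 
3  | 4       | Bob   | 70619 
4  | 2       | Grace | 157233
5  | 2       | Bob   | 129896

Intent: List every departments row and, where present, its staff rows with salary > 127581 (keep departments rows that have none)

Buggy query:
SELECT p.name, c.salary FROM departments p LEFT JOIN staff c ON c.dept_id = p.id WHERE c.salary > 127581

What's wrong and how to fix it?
Bug: A WHERE condition on the right-hand table after LEFT JOIN drops unmatched parents

Fix: Put 'c.salary > 127581' in the JOIN's ON clause instead of WHERE

Corrected query:
SELECT p.name, c.salary FROM departments p LEFT JOIN staff c ON c.dept_id = p.id AND c.salary > 127581

Result:
name      | salary
----------+-------
HR        | NULL  
Sales     | 129896
Sales     | 157233
Marketing | NULL  
Finance   | NULL  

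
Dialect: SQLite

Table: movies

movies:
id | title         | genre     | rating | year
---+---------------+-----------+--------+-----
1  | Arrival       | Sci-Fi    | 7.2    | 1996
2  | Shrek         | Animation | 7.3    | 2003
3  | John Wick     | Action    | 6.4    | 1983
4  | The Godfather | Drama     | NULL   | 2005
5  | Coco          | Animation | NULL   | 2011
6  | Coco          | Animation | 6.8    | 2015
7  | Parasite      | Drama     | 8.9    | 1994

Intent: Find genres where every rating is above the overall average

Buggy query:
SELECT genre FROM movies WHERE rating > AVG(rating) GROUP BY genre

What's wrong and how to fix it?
Bug: WHERE evaluates per row before aggregation, so AVG() is unavailable

Fix: Compute the overall average in a scalar subquery and compare each group's MIN against it in HAVING

Corrected query:
SELECT genre FROM movies GROUP BY genre HAVING MIN(rating) > (SELECT AVG(rating) FROM movies)

Result:
genre
-----
Drama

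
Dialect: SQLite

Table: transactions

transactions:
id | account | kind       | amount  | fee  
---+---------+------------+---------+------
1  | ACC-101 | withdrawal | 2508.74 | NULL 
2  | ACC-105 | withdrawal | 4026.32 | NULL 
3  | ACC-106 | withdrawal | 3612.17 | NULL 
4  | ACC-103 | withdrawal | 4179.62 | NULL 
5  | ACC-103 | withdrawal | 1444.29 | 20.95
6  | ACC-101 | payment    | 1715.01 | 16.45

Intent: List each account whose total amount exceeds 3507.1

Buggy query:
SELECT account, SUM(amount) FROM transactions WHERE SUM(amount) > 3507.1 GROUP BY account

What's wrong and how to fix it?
Bug: SUM(amount) is an aggregate, but WHERE filters rows before aggregation

Fix: Use HAVING (which filters groups after aggregation) instead of WHERE

Corrected query:
SELECT account, SUM(amount) FROM transactions GROUP BY account HAVING SUM(amount) > 3507.1

Result:
account | SUM(amount)
--------+------------
ACC-101 | 4223.75    
ACC-103 | 5623.91    
ACC-105 | 4026.32    
ACC-106 | 3612.17    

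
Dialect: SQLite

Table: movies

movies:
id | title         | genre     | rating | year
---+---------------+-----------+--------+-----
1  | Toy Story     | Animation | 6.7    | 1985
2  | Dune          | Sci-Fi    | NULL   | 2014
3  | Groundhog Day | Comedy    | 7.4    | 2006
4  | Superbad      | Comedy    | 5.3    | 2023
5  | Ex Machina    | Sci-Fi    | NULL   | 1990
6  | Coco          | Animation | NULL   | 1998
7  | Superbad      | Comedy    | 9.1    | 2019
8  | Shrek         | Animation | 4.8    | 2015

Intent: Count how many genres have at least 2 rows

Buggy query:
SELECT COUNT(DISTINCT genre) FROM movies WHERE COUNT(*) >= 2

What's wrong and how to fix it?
Bug: WHERE filters individual rows, not groups, so a group-level COUNT is invalid there

Fix: Group first with HAVING COUNT(*) >= 2, then COUNT the resulting groups

Corrected query:
SELECT COUNT(*) FROM (SELECT genre FROM movies GROUP BY genre HAVING COUNT(*) >= 2)

Result:
COUNT(*)
--------
3       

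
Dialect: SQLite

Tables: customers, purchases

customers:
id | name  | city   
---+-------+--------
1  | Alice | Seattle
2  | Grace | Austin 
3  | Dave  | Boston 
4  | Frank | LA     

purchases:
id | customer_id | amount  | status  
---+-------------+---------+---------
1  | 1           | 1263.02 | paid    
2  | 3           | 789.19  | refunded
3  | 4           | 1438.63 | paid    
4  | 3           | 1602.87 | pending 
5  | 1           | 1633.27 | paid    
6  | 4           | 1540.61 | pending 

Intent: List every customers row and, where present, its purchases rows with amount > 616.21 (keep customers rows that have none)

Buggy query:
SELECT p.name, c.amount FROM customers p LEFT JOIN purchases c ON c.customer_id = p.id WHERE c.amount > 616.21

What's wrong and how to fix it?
Bug: Filtering c.amount in WHERE discards the NULL rows produced by LEFT JOIN, turning it into an inner join

Fix: Put 'c.amount > 616.21' in the JOIN's ON clause instead of WHERE

Corrected query:
SELECT p.name, c.amount FROM customers p LEFT JOIN purchases c ON c.customer_id = p.id AND c.amount > 616.21

Result:
name  | amount 
------+--------
Alice | 1263.02
Alice | 1633.27
Grace | NULL   
Dave  | 789.19 
Dave  | 1602.87
Frank | 1438.63
Frank | 1540.61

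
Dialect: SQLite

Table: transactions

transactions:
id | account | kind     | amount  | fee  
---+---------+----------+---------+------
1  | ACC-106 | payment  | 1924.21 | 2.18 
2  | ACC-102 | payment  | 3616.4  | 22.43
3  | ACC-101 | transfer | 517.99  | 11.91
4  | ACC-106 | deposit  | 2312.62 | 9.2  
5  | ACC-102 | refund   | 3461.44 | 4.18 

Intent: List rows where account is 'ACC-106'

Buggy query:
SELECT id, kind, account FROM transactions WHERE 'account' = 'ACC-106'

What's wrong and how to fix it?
Bug: Single quotes denote string literals in SQL; the column name is being compared as a constant string

Fix: Remove the quotes around the column name (or use double quotes for an identifier)

Corrected query:
SELECT id, kind, account FROM transactions WHERE account = 'ACC-106'

Result:
id | kind    | account
---+---------+--------
1  | payment | ACC-106
4  | deposit | ACC-106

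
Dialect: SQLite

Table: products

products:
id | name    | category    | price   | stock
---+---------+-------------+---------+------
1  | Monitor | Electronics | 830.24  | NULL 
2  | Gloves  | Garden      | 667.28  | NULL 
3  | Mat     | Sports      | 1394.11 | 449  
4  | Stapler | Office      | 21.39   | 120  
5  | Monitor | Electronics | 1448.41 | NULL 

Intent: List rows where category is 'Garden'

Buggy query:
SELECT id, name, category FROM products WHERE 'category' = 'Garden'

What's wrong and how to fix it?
Bug: Single quotes denote string literals in SQL; the column name is being compared as a constant string

Fix: Remove the quotes around the column name (or use double quotes for an identifier)

Corrected query:
SELECT id, name, category FROM products WHERE category = 'Garden'

Result:
id | name   | category
---+--------+---------
2  | Gloves | Garden  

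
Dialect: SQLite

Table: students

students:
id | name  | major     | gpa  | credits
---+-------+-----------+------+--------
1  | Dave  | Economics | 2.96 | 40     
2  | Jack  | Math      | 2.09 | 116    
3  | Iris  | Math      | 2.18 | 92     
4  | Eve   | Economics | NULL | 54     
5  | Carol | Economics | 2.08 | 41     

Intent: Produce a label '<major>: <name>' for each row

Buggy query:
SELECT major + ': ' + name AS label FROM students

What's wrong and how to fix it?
Bug: SQLite uses || for string concatenation; + coerces text to numbers (yielding 0)

Fix: Replace + with || to concatenate text

Corrected query:
SELECT major || ': ' || name AS label FROM students

Result:
label           
----------------
Economics: Dave 
Math: Jack      
Math: Iris      
Economics: Eve  
Economics: Carol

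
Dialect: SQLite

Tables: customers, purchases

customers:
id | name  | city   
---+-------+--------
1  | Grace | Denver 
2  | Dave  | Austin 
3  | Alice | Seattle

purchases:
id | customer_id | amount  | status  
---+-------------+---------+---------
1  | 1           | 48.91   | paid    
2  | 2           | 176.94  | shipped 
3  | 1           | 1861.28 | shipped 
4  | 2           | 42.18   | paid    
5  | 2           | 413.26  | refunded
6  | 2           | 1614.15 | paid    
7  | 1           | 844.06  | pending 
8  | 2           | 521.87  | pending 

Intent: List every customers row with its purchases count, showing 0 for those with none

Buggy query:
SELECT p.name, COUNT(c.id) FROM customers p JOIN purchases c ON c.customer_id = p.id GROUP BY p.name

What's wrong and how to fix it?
Bug: An inner join excludes parents with zero children

Fix: Switch to LEFT JOIN to retain unmatched parent rows

Corrected query:
SELECT p.name, COUNT(c.id) FROM customers p LEFT JOIN purchases c ON c.customer_id = p.id GROUP BY p.name

Result:
name  | COUNT(c.id)
------+------------
Alice | 0          
Dave  | 5          
Grace | 3          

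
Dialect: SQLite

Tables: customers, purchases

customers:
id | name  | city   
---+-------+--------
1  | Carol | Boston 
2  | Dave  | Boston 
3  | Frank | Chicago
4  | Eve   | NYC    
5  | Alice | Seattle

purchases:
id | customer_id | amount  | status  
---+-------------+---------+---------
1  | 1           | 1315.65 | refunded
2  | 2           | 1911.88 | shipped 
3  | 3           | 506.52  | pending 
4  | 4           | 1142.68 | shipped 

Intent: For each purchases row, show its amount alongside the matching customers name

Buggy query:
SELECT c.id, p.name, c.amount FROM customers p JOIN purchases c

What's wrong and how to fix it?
Bug: JOIN with no ON clause produces a cartesian product; every purchases row pairs with every customers row

Fix: Specify the join condition linking the foreign key to the parent id

Corrected query:
SELECT c.id, p.name, c.amount FROM customers p JOIN purchases c ON c.customer_id = p.id

Result:
id | name  | amount 
---+-------+--------
1  | Carol | 1315.65
2  | Dave  | 1911.88
3  | Frank | 506.52 
4  | Eve   | 1142.68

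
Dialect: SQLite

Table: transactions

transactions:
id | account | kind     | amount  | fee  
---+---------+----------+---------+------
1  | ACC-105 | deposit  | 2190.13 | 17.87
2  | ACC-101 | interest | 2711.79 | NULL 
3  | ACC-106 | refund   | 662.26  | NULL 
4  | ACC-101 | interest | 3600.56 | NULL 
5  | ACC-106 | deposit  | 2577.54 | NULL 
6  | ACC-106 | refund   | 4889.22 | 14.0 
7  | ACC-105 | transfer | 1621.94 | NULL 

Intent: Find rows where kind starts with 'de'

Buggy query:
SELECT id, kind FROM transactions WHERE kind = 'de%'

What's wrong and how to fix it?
Bug: Wildcards only work with LIKE; '=' treats '%' as a literal character

Fix: Replace '=' with LIKE so 'de%' is treated as a pattern

Corrected query:
SELECT id, kind FROM transactions WHERE kind LIKE 'de%'

Result:
id | kind   
---+--------
1  | deposit
5  | deposit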